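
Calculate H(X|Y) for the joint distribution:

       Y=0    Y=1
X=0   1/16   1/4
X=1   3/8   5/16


H(X|Y) = Σ_y p(y) H(X|Y=y)
  p(Y=0) = 7/16, H(X|Y=0) = 0.5917
  p(Y=1) = 9/16, H(X|Y=1) = 0.9911
H(X|Y) = 0.4375×0.5917 + 0.5625×0.9911 = 0.8163 bits


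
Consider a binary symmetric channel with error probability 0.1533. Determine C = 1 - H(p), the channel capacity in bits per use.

For BSC with error probability p:
C = 1 - H(p) where H(p) is binary entropy
H(0.1533) = -0.1533 × log₂(0.1533) - 0.8467 × log₂(0.8467)
H(p) = 0.6180
C = 1 - 0.6180 = 0.3820 bits/use


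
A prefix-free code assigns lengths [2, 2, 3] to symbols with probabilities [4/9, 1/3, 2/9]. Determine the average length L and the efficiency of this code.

Average length L = Σ p_i × l_i = 2.2222 bits
Entropy H = 1.5305 bits
Efficiency η = H/L × 100% = 68.87%


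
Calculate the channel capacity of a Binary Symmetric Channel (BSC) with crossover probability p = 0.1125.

For BSC with error probability p:
C = 1 - H(p) where H(p) is binary entropy
H(0.1125) = -0.1125 × log₂(0.1125) - 0.8875 × log₂(0.8875)
H(p) = 0.5074
C = 1 - 0.5074 = 0.4926 bits/use


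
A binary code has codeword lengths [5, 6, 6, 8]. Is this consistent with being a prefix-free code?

Kraft inequality: Σ 2^(-l_i) ≤ 1 for prefix-free code
Calculating: 2^(-5) + 2^(-6) + 2^(-6) + 2^(-8)
= 0.03125 + 0.015625 + 0.015625 + 0.00390625
= 0.0664
Since 0.0664 ≤ 1, prefix-free code exists


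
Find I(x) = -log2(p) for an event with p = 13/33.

Information content I(x) = -log₂(p(x))
I = -log₂(13/33) = -log₂(0.3939)
I = 1.3440 bits


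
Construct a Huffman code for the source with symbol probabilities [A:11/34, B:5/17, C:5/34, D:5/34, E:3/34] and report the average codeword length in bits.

Huffman tree construction:
Combine smallest probabilities repeatedly
Resulting codes:
  A: 11 (length 2)
  B: 10 (length 2)
  C: 011 (length 3)
  D: 00 (length 2)
  E: 010 (length 3)
Average length = Σ p(s) × length(s) = 2.2353 bits


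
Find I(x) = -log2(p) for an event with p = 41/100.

Information content I(x) = -log₂(p(x))
I = -log₂(41/100) = -log₂(0.4100)
I = 1.2863 bits


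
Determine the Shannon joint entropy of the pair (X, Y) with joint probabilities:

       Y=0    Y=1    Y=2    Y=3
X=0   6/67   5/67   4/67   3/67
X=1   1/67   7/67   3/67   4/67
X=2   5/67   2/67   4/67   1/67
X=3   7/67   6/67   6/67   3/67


H(X,Y) = -Σ p(x,y) log₂ p(x,y)
  p(0,0)=6/67: -0.0896 × log₂(0.0896) = 0.3117
  p(0,1)=5/67: -0.0746 × log₂(0.0746) = 0.2794
  p(0,2)=4/67: -0.0597 × log₂(0.0597) = 0.2428
  p(0,3)=3/67: -0.0448 × log₂(0.0448) = 0.2006
  p(1,0)=1/67: -0.0149 × log₂(0.0149) = 0.0905
  p(1,1)=7/67: -0.1045 × log₂(0.1045) = 0.3405
  p(1,2)=3/67: -0.0448 × log₂(0.0448) = 0.2006
  p(1,3)=4/67: -0.0597 × log₂(0.0597) = 0.2428
  p(2,0)=5/67: -0.0746 × log₂(0.0746) = 0.2794
  p(2,1)=2/67: -0.0299 × log₂(0.0299) = 0.1512
  p(2,2)=4/67: -0.0597 × log₂(0.0597) = 0.2428
  p(2,3)=1/67: -0.0149 × log₂(0.0149) = 0.0905
  p(3,0)=7/67: -0.1045 × log₂(0.1045) = 0.3405
  p(3,1)=6/67: -0.0896 × log₂(0.0896) = 0.3117
  p(3,2)=6/67: -0.0896 × log₂(0.0896) = 0.3117
  p(3,3)=3/67: -0.0448 × log₂(0.0448) = 0.2006
H(X,Y) = 3.8375 bits


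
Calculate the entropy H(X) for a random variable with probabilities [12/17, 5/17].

H(X) = -Σ p(x) log₂ p(x)
  -12/17 × log₂(12/17) = 0.3547
  -5/17 × log₂(5/17) = 0.5193
H(X) = 0.8740 bits


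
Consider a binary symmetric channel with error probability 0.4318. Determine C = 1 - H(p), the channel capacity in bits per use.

For BSC with error probability p:
C = 1 - H(p) where H(p) is binary entropy
H(0.4318) = -0.4318 × log₂(0.4318) - 0.5682 × log₂(0.5682)
H(p) = 0.9865
C = 1 - 0.9865 = 0.0135 bits/use


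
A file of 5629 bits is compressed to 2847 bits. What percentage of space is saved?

Space savings = (1 - Compressed/Original) × 100%
= (1 - 2847/5629) × 100%
= 49.42%


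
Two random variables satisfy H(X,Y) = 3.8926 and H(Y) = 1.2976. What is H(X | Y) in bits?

Chain rule: H(X,Y) = H(X|Y) + H(Y)
H(X|Y) = H(X,Y) - H(Y) = 3.8926 - 1.2976 = 2.595 bits


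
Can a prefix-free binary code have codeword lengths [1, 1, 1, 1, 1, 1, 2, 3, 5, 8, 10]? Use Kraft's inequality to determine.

Kraft inequality: Σ 2^(-l_i) ≤ 1 for prefix-free code
Calculating: 2^(-1) + 2^(-1) + 2^(-1) + 2^(-1) + 2^(-1) + 2^(-1) + 2^(-2) + 2^(-3) + 2^(-5) + 2^(-8) + 2^(-10)
= 0.5 + 0.5 + 0.5 + 0.5 + 0.5 + 0.5 + 0.25 + 0.125 + 0.03125 + 0.00390625 + 0.0009765625
= 3.4111
Since 3.4111 > 1, prefix-free code does not exist


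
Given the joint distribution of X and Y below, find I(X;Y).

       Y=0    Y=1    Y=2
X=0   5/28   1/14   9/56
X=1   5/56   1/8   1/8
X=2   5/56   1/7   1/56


H(X) = 1.5564, H(Y) = 1.5817, H(X,Y) = 3.0168
I(X;Y) = H(X) + H(Y) - H(X,Y) = 0.1213 bits


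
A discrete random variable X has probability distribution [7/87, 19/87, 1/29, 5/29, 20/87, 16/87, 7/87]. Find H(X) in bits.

H(X) = -Σ p(x) log₂ p(x)
  -7/87 × log₂(7/87) = 0.2925
  -19/87 × log₂(19/87) = 0.4794
  -1/29 × log₂(1/29) = 0.1675
  -5/29 × log₂(5/29) = 0.4373
  -20/87 × log₂(20/87) = 0.4876
  -16/87 × log₂(16/87) = 0.4493
  -7/87 × log₂(7/87) = 0.2925
H(X) = 2.6060 bits


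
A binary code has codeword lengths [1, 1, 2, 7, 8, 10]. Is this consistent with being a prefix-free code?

Kraft inequality: Σ 2^(-l_i) ≤ 1 for prefix-free code
Calculating: 2^(-1) + 2^(-1) + 2^(-2) + 2^(-7) + 2^(-8) + 2^(-10)
= 0.5 + 0.5 + 0.25 + 0.0078125 + 0.00390625 + 0.0009765625
= 1.2627
Since 1.2627 > 1, prefix-free code does not exist


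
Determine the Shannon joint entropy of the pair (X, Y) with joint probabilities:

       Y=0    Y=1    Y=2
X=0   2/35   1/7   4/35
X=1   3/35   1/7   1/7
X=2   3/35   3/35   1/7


H(X,Y) = -Σ p(x,y) log₂ p(x,y)
  p(0,0)=2/35: -0.0571 × log₂(0.0571) = 0.2360
  p(0,1)=1/7: -0.1429 × log₂(0.1429) = 0.4011
  p(0,2)=4/35: -0.1143 × log₂(0.1143) = 0.3576
  p(1,0)=3/35: -0.0857 × log₂(0.0857) = 0.3038
  p(1,1)=1/7: -0.1429 × log₂(0.1429) = 0.4011
  p(1,2)=1/7: -0.1429 × log₂(0.1429) = 0.4011
  p(2,0)=3/35: -0.0857 × log₂(0.0857) = 0.3038
  p(2,1)=3/35: -0.0857 × log₂(0.0857) = 0.3038
  p(2,2)=1/7: -0.1429 × log₂(0.1429) = 0.4011
H(X,Y) = 3.1092 bits


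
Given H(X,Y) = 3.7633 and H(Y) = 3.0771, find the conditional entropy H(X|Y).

Chain rule: H(X,Y) = H(X|Y) + H(Y)
H(X|Y) = H(X,Y) - H(Y) = 3.7633 - 3.0771 = 0.6862 bits


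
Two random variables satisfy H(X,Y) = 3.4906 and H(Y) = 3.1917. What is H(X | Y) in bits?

Chain rule: H(X,Y) = H(X|Y) + H(Y)
H(X|Y) = H(X,Y) - H(Y) = 3.4906 - 3.1917 = 0.2989 bits


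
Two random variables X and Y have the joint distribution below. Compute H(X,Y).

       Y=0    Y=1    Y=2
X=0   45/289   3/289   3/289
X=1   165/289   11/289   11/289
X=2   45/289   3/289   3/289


H(X,Y) = -Σ p(x,y) log₂ p(x,y)
  p(0,0)=45/289: -0.1557 × log₂(0.1557) = 0.4178
  p(0,1)=3/289: -0.0104 × log₂(0.0104) = 0.0684
  p(0,2)=3/289: -0.0104 × log₂(0.0104) = 0.0684
  p(1,0)=165/289: -0.5709 × log₂(0.5709) = 0.4617
  p(1,1)=11/289: -0.0381 × log₂(0.0381) = 0.1795
  p(1,2)=11/289: -0.0381 × log₂(0.0381) = 0.1795
  p(2,0)=45/289: -0.1557 × log₂(0.1557) = 0.4178
  p(2,1)=3/289: -0.0104 × log₂(0.0104) = 0.0684
  p(2,2)=3/289: -0.0104 × log₂(0.0104) = 0.0684
H(X,Y) = 1.9298 bits


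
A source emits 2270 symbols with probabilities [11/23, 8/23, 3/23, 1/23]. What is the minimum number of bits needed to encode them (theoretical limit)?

Entropy H = 1.6188 bits/symbol
Minimum bits = H × n = 1.6188 × 2270
= 3674.76 bits


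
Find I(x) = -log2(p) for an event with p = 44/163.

Information content I(x) = -log₂(p(x))
I = -log₂(44/163) = -log₂(0.2699)
I = 1.8893 bits


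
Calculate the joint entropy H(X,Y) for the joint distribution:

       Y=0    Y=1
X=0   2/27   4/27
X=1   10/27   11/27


H(X,Y) = -Σ p(x,y) log₂ p(x,y)
  p(0,0)=2/27: -0.0741 × log₂(0.0741) = 0.2781
  p(0,1)=4/27: -0.1481 × log₂(0.1481) = 0.4081
  p(1,0)=10/27: -0.3704 × log₂(0.3704) = 0.5307
  p(1,1)=11/27: -0.4074 × log₂(0.4074) = 0.5278
H(X,Y) = 1.7448 bits


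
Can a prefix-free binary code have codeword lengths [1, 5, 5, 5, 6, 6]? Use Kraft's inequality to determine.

Kraft inequality: Σ 2^(-l_i) ≤ 1 for prefix-free code
Calculating: 2^(-1) + 2^(-5) + 2^(-5) + 2^(-5) + 2^(-6) + 2^(-6)
= 0.5 + 0.03125 + 0.03125 + 0.03125 + 0.015625 + 0.015625
= 0.6250
Since 0.6250 ≤ 1, prefix-free code exists


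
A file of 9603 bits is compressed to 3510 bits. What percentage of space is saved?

Space savings = (1 - Compressed/Original) × 100%
= (1 - 3510/9603) × 100%
= 63.45%


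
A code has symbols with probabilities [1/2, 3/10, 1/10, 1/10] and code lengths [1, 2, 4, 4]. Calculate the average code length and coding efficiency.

Average length L = Σ p_i × l_i = 1.9000 bits
Entropy H = 1.6855 bits
Efficiency η = H/L × 100% = 88.71%


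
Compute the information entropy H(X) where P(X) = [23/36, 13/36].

H(X) = -Σ p(x) log₂ p(x)
  -23/36 × log₂(23/36) = 0.4130
  -13/36 × log₂(13/36) = 0.5306
H(X) = 0.9436 bits


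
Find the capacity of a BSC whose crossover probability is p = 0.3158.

For BSC with error probability p:
C = 1 - H(p) where H(p) is binary entropy
H(0.3158) = -0.3158 × log₂(0.3158) - 0.6842 × log₂(0.6842)
H(p) = 0.8998
C = 1 - 0.8998 = 0.1002 bits/use


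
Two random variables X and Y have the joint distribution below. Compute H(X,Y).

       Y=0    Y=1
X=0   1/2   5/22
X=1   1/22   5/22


H(X,Y) = -Σ p(x,y) log₂ p(x,y)
  p(0,0)=1/2: -0.5000 × log₂(0.5000) = 0.5000
  p(0,1)=5/22: -0.2273 × log₂(0.2273) = 0.4858
  p(1,0)=1/22: -0.0455 × log₂(0.0455) = 0.2027
  p(1,1)=5/22: -0.2273 × log₂(0.2273) = 0.4858
H(X,Y) = 1.6743 bits


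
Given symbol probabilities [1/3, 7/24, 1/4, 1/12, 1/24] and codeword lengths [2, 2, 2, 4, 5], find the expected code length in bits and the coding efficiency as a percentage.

Average length L = Σ p_i × l_i = 2.2917 bits
Entropy H = 2.0366 bits
Efficiency η = H/L × 100% = 88.87%


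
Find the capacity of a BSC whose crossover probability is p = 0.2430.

For BSC with error probability p:
C = 1 - H(p) where H(p) is binary entropy
H(0.2430) = -0.2430 × log₂(0.2430) - 0.7570 × log₂(0.7570)
H(p) = 0.8000
C = 1 - 0.8000 = 0.2000 bits/use


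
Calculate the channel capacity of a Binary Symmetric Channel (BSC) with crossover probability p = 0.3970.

For BSC with error probability p:
C = 1 - H(p) where H(p) is binary entropy
H(0.3970) = -0.3970 × log₂(0.3970) - 0.6030 × log₂(0.6030)
H(p) = 0.9692
C = 1 - 0.9692 = 0.0308 bits/use


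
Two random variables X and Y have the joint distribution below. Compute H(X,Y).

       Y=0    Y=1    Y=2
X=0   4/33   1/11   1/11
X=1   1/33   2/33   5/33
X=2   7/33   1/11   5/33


H(X,Y) = -Σ p(x,y) log₂ p(x,y)
  p(0,0)=4/33: -0.1212 × log₂(0.1212) = 0.3690
  p(0,1)=1/11: -0.0909 × log₂(0.0909) = 0.3145
  p(0,2)=1/11: -0.0909 × log₂(0.0909) = 0.3145
  p(1,0)=1/33: -0.0303 × log₂(0.0303) = 0.1529
  p(1,1)=2/33: -0.0606 × log₂(0.0606) = 0.2451
  p(1,2)=5/33: -0.1515 × log₂(0.1515) = 0.4125
  p(2,0)=7/33: -0.2121 × log₂(0.2121) = 0.4745
  p(2,1)=1/11: -0.0909 × log₂(0.0909) = 0.3145
  p(2,2)=5/33: -0.1515 × log₂(0.1515) = 0.4125
H(X,Y) = 3.0100 bits


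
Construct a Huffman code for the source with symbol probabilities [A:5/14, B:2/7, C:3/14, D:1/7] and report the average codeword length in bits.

Huffman tree construction:
Combine smallest probabilities repeatedly
Resulting codes:
  A: 11 (length 2)
  B: 10 (length 2)
  C: 01 (length 2)
  D: 00 (length 2)
Average length = Σ p(s) × length(s) = 2.0000 bits


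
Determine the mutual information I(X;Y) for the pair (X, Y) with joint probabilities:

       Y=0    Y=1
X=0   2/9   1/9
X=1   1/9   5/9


H(X) = 0.9183, H(Y) = 0.9183, H(X,Y) = 1.6577
I(X;Y) = H(X) + H(Y) - H(X,Y) = 0.1788 bits


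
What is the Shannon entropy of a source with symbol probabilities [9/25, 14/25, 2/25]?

H(X) = -Σ p(x) log₂ p(x)
  -9/25 × log₂(9/25) = 0.5306
  -14/25 × log₂(14/25) = 0.4684
  -2/25 × log₂(2/25) = 0.2915
H(X) = 1.2906 bits


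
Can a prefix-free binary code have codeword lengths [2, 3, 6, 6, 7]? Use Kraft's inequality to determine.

Kraft inequality: Σ 2^(-l_i) ≤ 1 for prefix-free code
Calculating: 2^(-2) + 2^(-3) + 2^(-6) + 2^(-6) + 2^(-7)
= 0.25 + 0.125 + 0.015625 + 0.015625 + 0.0078125
= 0.4141
Since 0.4141 ≤ 1, prefix-free code exists


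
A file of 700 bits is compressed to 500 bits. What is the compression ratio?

Compression ratio = Original / Compressed
= 700 / 500 = 1.40:1


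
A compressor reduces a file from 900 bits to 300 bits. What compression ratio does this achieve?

Compression ratio = Original / Compressed
= 900 / 300 = 3.00:1


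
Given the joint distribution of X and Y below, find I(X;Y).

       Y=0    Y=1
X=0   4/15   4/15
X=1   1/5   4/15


H(X) = 0.9968, H(Y) = 0.9968, H(X,Y) = 1.9899
I(X;Y) = H(X) + H(Y) - H(X,Y) = 0.0037 bits


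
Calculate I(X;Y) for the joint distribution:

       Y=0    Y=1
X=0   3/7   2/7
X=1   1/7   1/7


H(X) = 0.8631, H(Y) = 0.9852, H(X,Y) = 1.8424
I(X;Y) = H(X) + H(Y) - H(X,Y) = 0.0060 bits


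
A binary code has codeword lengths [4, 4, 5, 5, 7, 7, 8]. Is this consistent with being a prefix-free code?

Kraft inequality: Σ 2^(-l_i) ≤ 1 for prefix-free code
Calculating: 2^(-4) + 2^(-4) + 2^(-5) + 2^(-5) + 2^(-7) + 2^(-7) + 2^(-8)
= 0.0625 + 0.0625 + 0.03125 + 0.03125 + 0.0078125 + 0.0078125 + 0.00390625
= 0.2070
Since 0.2070 ≤ 1, prefix-free code exists


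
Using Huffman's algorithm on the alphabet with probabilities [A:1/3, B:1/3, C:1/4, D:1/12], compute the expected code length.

Huffman tree construction:
Combine smallest probabilities repeatedly
Resulting codes:
  A: 10 (length 2)
  B: 11 (length 2)
  C: 01 (length 2)
  D: 00 (length 2)
Average length = Σ p(s) × length(s) = 2.0000 bits


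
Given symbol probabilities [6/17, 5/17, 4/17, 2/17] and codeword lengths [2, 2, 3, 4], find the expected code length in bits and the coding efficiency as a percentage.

Average length L = Σ p_i × l_i = 2.4706 bits
Entropy H = 1.9040 bits
Efficiency η = H/L × 100% = 77.07%


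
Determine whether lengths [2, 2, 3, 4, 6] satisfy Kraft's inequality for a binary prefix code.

Kraft inequality: Σ 2^(-l_i) ≤ 1 for prefix-free code
Calculating: 2^(-2) + 2^(-2) + 2^(-3) + 2^(-4) + 2^(-6)
= 0.25 + 0.25 + 0.125 + 0.0625 + 0.015625
= 0.7031
Since 0.7031 ≤ 1, prefix-free code exists


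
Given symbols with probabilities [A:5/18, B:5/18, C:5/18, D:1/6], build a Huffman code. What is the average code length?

Huffman tree construction:
Combine smallest probabilities repeatedly
Resulting codes:
  A: 01 (length 2)
  B: 10 (length 2)
  C: 11 (length 2)
  D: 00 (length 2)
Average length = Σ p(s) × length(s) = 2.0000 bits


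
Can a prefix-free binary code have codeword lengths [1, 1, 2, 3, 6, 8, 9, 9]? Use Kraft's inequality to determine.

Kraft inequality: Σ 2^(-l_i) ≤ 1 for prefix-free code
Calculating: 2^(-1) + 2^(-1) + 2^(-2) + 2^(-3) + 2^(-6) + 2^(-8) + 2^(-9) + 2^(-9)
= 0.5 + 0.5 + 0.25 + 0.125 + 0.015625 + 0.00390625 + 0.001953125 + 0.001953125
= 1.3984
Since 1.3984 > 1, prefix-free code does not exist


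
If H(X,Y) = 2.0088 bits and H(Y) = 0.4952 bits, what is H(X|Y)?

Chain rule: H(X,Y) = H(X|Y) + H(Y)
H(X|Y) = H(X,Y) - H(Y) = 2.0088 - 0.4952 = 1.5136 bits


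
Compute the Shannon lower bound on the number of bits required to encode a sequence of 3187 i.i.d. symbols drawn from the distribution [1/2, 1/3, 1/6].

Entropy H = 1.4591 bits/symbol
Minimum bits = H × n = 1.4591 × 3187
= 4650.30 bits


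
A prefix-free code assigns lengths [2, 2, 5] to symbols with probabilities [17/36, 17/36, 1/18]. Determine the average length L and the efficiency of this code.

Average length L = Σ p_i × l_i = 2.1667 bits
Entropy H = 1.2540 bits
Efficiency η = H/L × 100% = 57.88%


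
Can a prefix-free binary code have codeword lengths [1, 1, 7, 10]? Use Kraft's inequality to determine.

Kraft inequality: Σ 2^(-l_i) ≤ 1 for prefix-free code
Calculating: 2^(-1) + 2^(-1) + 2^(-7) + 2^(-10)
= 0.5 + 0.5 + 0.0078125 + 0.0009765625
= 1.0088
Since 1.0088 > 1, prefix-free code does not exist


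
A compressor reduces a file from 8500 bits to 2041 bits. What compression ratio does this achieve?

Compression ratio = Original / Compressed
= 8500 / 2041 = 4.16:1


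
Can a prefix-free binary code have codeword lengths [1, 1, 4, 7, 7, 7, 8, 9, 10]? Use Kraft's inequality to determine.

Kraft inequality: Σ 2^(-l_i) ≤ 1 for prefix-free code
Calculating: 2^(-1) + 2^(-1) + 2^(-4) + 2^(-7) + 2^(-7) + 2^(-7) + 2^(-8) + 2^(-9) + 2^(-10)
= 0.5 + 0.5 + 0.0625 + 0.0078125 + 0.0078125 + 0.0078125 + 0.00390625 + 0.001953125 + 0.0009765625
= 1.0928
Since 1.0928 > 1, prefix-free code does not exist


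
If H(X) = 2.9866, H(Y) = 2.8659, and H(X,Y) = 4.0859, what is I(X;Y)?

I(X;Y) = H(X) + H(Y) - H(X,Y)
I(X;Y) = 2.9866 + 2.8659 - 4.0859 = 1.7666 bits


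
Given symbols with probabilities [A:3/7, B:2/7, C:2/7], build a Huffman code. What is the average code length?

Huffman tree construction:
Combine smallest probabilities repeatedly
Resulting codes:
  A: 0 (length 1)
  B: 10 (length 2)
  C: 11 (length 2)
Average length = Σ p(s) × length(s) = 1.5714 bits


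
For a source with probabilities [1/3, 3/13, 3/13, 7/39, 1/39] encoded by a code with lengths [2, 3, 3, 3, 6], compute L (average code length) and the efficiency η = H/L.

Average length L = Σ p_i × l_i = 2.7436 bits
Entropy H = 2.0850 bits
Efficiency η = H/L × 100% = 76.00%


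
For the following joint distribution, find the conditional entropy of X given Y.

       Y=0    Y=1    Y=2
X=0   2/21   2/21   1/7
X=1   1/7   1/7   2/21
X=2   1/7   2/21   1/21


H(X|Y) = Σ_y p(y) H(X|Y=y)
  p(Y=0) = 8/21, H(X|Y=0) = 1.5613
  p(Y=1) = 1/3, H(X|Y=1) = 1.5567
  p(Y=2) = 2/7, H(X|Y=2) = 1.4591
H(X|Y) = 0.3810×1.5613 + 0.3333×1.5567 + 0.2857×1.4591 = 1.5306 bits


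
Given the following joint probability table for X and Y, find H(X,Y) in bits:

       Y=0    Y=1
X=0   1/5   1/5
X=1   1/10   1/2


H(X,Y) = -Σ p(x,y) log₂ p(x,y)
  p(0,0)=1/5: -0.2000 × log₂(0.2000) = 0.4644
  p(0,1)=1/5: -0.2000 × log₂(0.2000) = 0.4644
  p(1,0)=1/10: -0.1000 × log₂(0.1000) = 0.3322
  p(1,1)=1/2: -0.5000 × log₂(0.5000) = 0.5000
H(X,Y) = 1.7610 bits


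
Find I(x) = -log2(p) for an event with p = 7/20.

Information content I(x) = -log₂(p(x))
I = -log₂(7/20) = -log₂(0.3500)
I = 1.5146 bits


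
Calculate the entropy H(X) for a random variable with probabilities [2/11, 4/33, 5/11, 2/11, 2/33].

H(X) = -Σ p(x) log₂ p(x)
  -2/11 × log₂(2/11) = 0.4472
  -4/33 × log₂(4/33) = 0.3690
  -5/11 × log₂(5/11) = 0.5170
  -2/11 × log₂(2/11) = 0.4472
  -2/33 × log₂(2/33) = 0.2451
H(X) = 2.0255 bits


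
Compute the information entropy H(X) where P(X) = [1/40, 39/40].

H(X) = -Σ p(x) log₂ p(x)
  -1/40 × log₂(1/40) = 0.1330
  -39/40 × log₂(39/40) = 0.0356
H(X) = 0.1687 bits


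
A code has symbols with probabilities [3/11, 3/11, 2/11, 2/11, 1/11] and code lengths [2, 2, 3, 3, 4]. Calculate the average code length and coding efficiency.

Average length L = Σ p_i × l_i = 2.5455 bits
Entropy H = 2.2313 bits
Efficiency η = H/L × 100% = 87.66%


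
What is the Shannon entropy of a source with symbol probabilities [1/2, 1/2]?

H(X) = -Σ p(x) log₂ p(x)
  -1/2 × log₂(1/2) = 0.5000
  -1/2 × log₂(1/2) = 0.5000
H(X) = 1.0000 bits


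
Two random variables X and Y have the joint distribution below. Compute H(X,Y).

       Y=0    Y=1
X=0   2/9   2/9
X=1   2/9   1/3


H(X,Y) = -Σ p(x,y) log₂ p(x,y)
  p(0,0)=2/9: -0.2222 × log₂(0.2222) = 0.4822
  p(0,1)=2/9: -0.2222 × log₂(0.2222) = 0.4822
  p(1,0)=2/9: -0.2222 × log₂(0.2222) = 0.4822
  p(1,1)=1/3: -0.3333 × log₂(0.3333) = 0.5283
H(X,Y) = 1.9749 bits


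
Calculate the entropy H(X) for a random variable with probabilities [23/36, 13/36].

H(X) = -Σ p(x) log₂ p(x)
  -23/36 × log₂(23/36) = 0.4130
  -13/36 × log₂(13/36) = 0.5306
H(X) = 0.9436 bits


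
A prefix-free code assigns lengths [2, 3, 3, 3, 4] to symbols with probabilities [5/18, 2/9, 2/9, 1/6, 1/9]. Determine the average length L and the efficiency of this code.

Average length L = Σ p_i × l_i = 2.8333 bits
Entropy H = 2.2608 bits
Efficiency η = H/L × 100% = 79.79%


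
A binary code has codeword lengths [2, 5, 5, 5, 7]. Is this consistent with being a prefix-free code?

Kraft inequality: Σ 2^(-l_i) ≤ 1 for prefix-free code
Calculating: 2^(-2) + 2^(-5) + 2^(-5) + 2^(-5) + 2^(-7)
= 0.25 + 0.03125 + 0.03125 + 0.03125 + 0.0078125
= 0.3516
Since 0.3516 ≤ 1, prefix-free code exists


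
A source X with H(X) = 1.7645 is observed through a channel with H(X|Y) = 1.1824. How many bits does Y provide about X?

I(X;Y) = H(X) - H(X|Y)
I(X;Y) = 1.7645 - 1.1824 = 0.5821 bits


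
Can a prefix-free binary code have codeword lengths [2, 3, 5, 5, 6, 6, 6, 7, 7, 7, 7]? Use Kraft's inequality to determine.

Kraft inequality: Σ 2^(-l_i) ≤ 1 for prefix-free code
Calculating: 2^(-2) + 2^(-3) + 2^(-5) + 2^(-5) + 2^(-6) + 2^(-6) + 2^(-6) + 2^(-7) + 2^(-7) + 2^(-7) + 2^(-7)
= 0.25 + 0.125 + 0.03125 + 0.03125 + 0.015625 + 0.015625 + 0.015625 + 0.0078125 + 0.0078125 + 0.0078125 + 0.0078125
= 0.5156
Since 0.5156 ≤ 1, prefix-free code exists


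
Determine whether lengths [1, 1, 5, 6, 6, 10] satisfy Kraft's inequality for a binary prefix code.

Kraft inequality: Σ 2^(-l_i) ≤ 1 for prefix-free code
Calculating: 2^(-1) + 2^(-1) + 2^(-5) + 2^(-6) + 2^(-6) + 2^(-10)
= 0.5 + 0.5 + 0.03125 + 0.015625 + 0.015625 + 0.0009765625
= 1.0635
Since 1.0635 > 1, prefix-free code does not exist


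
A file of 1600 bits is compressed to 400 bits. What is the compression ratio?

Compression ratio = Original / Compressed
= 1600 / 400 = 4.00:1


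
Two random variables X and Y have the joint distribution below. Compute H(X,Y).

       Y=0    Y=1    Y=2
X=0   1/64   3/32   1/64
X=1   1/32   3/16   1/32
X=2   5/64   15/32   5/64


H(X,Y) = -Σ p(x,y) log₂ p(x,y)
  p(0,0)=1/64: -0.0156 × log₂(0.0156) = 0.0938
  p(0,1)=3/32: -0.0938 × log₂(0.0938) = 0.3202
  p(0,2)=1/64: -0.0156 × log₂(0.0156) = 0.0938
  p(1,0)=1/32: -0.0312 × log₂(0.0312) = 0.1562
  p(1,1)=3/16: -0.1875 × log₂(0.1875) = 0.4528
  p(1,2)=1/32: -0.0312 × log₂(0.0312) = 0.1562
  p(2,0)=5/64: -0.0781 × log₂(0.0781) = 0.2873
  p(2,1)=15/32: -0.4688 × log₂(0.4688) = 0.5124
  p(2,2)=5/64: -0.0781 × log₂(0.0781) = 0.2873
H(X,Y) = 2.3601 bits


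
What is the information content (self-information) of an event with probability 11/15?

Information content I(x) = -log₂(p(x))
I = -log₂(11/15) = -log₂(0.7333)
I = 0.4475 bits


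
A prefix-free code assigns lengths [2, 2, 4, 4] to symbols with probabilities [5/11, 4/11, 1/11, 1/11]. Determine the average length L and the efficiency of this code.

Average length L = Σ p_i × l_i = 2.3636 bits
Entropy H = 1.6767 bits
Efficiency η = H/L × 100% = 70.94%


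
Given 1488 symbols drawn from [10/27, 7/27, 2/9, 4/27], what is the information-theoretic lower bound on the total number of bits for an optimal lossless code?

Entropy H = 1.9260 bits/symbol
Minimum bits = H × n = 1.9260 × 1488
= 2865.86 bits


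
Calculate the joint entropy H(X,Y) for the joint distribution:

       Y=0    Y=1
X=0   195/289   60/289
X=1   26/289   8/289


H(X,Y) = -Σ p(x,y) log₂ p(x,y)
  p(0,0)=195/289: -0.6747 × log₂(0.6747) = 0.3830
  p(0,1)=60/289: -0.2076 × log₂(0.2076) = 0.4709
  p(1,0)=26/289: -0.0900 × log₂(0.0900) = 0.3126
  p(1,1)=8/289: -0.0277 × log₂(0.0277) = 0.1433
H(X,Y) = 1.3097 bits


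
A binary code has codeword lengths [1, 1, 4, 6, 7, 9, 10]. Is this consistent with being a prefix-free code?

Kraft inequality: Σ 2^(-l_i) ≤ 1 for prefix-free code
Calculating: 2^(-1) + 2^(-1) + 2^(-4) + 2^(-6) + 2^(-7) + 2^(-9) + 2^(-10)
= 0.5 + 0.5 + 0.0625 + 0.015625 + 0.0078125 + 0.001953125 + 0.0009765625
= 1.0889
Since 1.0889 > 1, prefix-free code does not exist


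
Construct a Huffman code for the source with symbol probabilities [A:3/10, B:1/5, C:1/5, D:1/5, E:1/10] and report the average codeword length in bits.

Huffman tree construction:
Combine smallest probabilities repeatedly
Resulting codes:
  A: 10 (length 2)
  B: 111 (length 3)
  C: 00 (length 2)
  D: 01 (length 2)
  E: 110 (length 3)
Average length = Σ p(s) × length(s) = 2.3000 bits


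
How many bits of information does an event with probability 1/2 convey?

Information content I(x) = -log₂(p(x))
I = -log₂(1/2) = -log₂(0.5000)
I = 1.0000 bits


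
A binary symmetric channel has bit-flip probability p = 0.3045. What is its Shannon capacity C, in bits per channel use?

For BSC with error probability p:
C = 1 - H(p) where H(p) is binary entropy
H(0.3045) = -0.3045 × log₂(0.3045) - 0.6955 × log₂(0.6955)
H(p) = 0.8867
C = 1 - 0.8867 = 0.1133 bits/use


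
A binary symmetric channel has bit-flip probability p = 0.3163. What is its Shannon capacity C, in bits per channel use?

For BSC with error probability p:
C = 1 - H(p) where H(p) is binary entropy
H(0.3163) = -0.3163 × log₂(0.3163) - 0.6837 × log₂(0.6837)
H(p) = 0.9003
C = 1 - 0.9003 = 0.0997 bits/use


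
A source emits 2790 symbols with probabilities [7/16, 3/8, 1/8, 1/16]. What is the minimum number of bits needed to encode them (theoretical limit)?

Entropy H = 1.6774 bits/symbol
Minimum bits = H × n = 1.6774 × 2790
= 4680.01 bits


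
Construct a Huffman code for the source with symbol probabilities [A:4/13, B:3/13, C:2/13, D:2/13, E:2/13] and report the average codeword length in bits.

Huffman tree construction:
Combine smallest probabilities repeatedly
Resulting codes:
  A: 10 (length 2)
  B: 01 (length 2)
  C: 110 (length 3)
  D: 111 (length 3)
  E: 00 (length 2)
Average length = Σ p(s) × length(s) = 2.3077 bits


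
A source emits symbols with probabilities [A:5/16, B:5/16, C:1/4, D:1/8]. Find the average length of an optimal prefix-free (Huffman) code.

Huffman tree construction:
Combine smallest probabilities repeatedly
Resulting codes:
  A: 10 (length 2)
  B: 11 (length 2)
  C: 01 (length 2)
  D: 00 (length 2)
Average length = Σ p(s) × length(s) = 2.0000 bits


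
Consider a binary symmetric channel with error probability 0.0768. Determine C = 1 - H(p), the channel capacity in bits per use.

For BSC with error probability p:
C = 1 - H(p) where H(p) is binary entropy
H(0.0768) = -0.0768 × log₂(0.0768) - 0.9232 × log₂(0.9232)
H(p) = 0.3908
C = 1 - 0.3908 = 0.6092 bits/use


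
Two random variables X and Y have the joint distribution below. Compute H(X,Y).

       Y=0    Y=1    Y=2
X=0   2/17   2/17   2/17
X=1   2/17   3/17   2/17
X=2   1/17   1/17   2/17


H(X,Y) = -Σ p(x,y) log₂ p(x,y)
  p(0,0)=2/17: -0.1176 × log₂(0.1176) = 0.3632
  p(0,1)=2/17: -0.1176 × log₂(0.1176) = 0.3632
  p(0,2)=2/17: -0.1176 × log₂(0.1176) = 0.3632
  p(1,0)=2/17: -0.1176 × log₂(0.1176) = 0.3632
  p(1,1)=3/17: -0.1765 × log₂(0.1765) = 0.4416
  p(1,2)=2/17: -0.1176 × log₂(0.1176) = 0.3632
  p(2,0)=1/17: -0.0588 × log₂(0.0588) = 0.2404
  p(2,1)=1/17: -0.0588 × log₂(0.0588) = 0.2404
  p(2,2)=2/17: -0.1176 × log₂(0.1176) = 0.3632
H(X,Y) = 3.1019 bits


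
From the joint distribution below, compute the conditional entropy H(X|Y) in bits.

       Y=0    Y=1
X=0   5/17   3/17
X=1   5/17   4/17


H(X|Y) = Σ_y p(y) H(X|Y=y)
  p(Y=0) = 10/17, H(X|Y=0) = 1.0000
  p(Y=1) = 7/17, H(X|Y=1) = 0.9852
H(X|Y) = 0.5882×1.0000 + 0.4118×0.9852 = 0.9939 bits


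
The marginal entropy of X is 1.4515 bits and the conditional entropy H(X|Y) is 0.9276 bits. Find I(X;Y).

I(X;Y) = H(X) - H(X|Y)
I(X;Y) = 1.4515 - 0.9276 = 0.5239 bits


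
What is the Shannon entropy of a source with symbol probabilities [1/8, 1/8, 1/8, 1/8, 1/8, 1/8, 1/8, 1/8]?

H(X) = -Σ p(x) log₂ p(x)
  -1/8 × log₂(1/8) = 0.3750
  -1/8 × log₂(1/8) = 0.3750
  -1/8 × log₂(1/8) = 0.3750
  -1/8 × log₂(1/8) = 0.3750
  -1/8 × log₂(1/8) = 0.3750
  -1/8 × log₂(1/8) = 0.3750
  -1/8 × log₂(1/8) = 0.3750
  -1/8 × log₂(1/8) = 0.3750
H(X) = 3.0000 bits


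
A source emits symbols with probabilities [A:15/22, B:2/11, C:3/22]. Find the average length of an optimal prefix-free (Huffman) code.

Huffman tree construction:
Combine smallest probabilities repeatedly
Resulting codes:
  A: 1 (length 1)
  B: 01 (length 2)
  C: 00 (length 2)
Average length = Σ p(s) × length(s) = 1.3182 bits


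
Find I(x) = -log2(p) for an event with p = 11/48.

Information content I(x) = -log₂(p(x))
I = -log₂(11/48) = -log₂(0.2292)
I = 2.1255 bits


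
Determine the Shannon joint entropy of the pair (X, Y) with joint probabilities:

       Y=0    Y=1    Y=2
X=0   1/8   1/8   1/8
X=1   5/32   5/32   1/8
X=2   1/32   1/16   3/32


H(X,Y) = -Σ p(x,y) log₂ p(x,y)
  p(0,0)=1/8: -0.1250 × log₂(0.1250) = 0.3750
  p(0,1)=1/8: -0.1250 × log₂(0.1250) = 0.3750
  p(0,2)=1/8: -0.1250 × log₂(0.1250) = 0.3750
  p(1,0)=5/32: -0.1562 × log₂(0.1562) = 0.4184
  p(1,1)=5/32: -0.1562 × log₂(0.1562) = 0.4184
  p(1,2)=1/8: -0.1250 × log₂(0.1250) = 0.3750
  p(2,0)=1/32: -0.0312 × log₂(0.0312) = 0.1562
  p(2,1)=1/16: -0.0625 × log₂(0.0625) = 0.2500
  p(2,2)=3/32: -0.0938 × log₂(0.0938) = 0.3202
H(X,Y) = 3.0633 bits


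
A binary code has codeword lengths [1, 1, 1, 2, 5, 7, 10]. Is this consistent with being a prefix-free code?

Kraft inequality: Σ 2^(-l_i) ≤ 1 for prefix-free code
Calculating: 2^(-1) + 2^(-1) + 2^(-1) + 2^(-2) + 2^(-5) + 2^(-7) + 2^(-10)
= 0.5 + 0.5 + 0.5 + 0.25 + 0.03125 + 0.0078125 + 0.0009765625
= 1.7900
Since 1.7900 > 1, prefix-free code does not exist


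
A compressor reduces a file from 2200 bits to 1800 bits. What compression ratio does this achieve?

Compression ratio = Original / Compressed
= 2200 / 1800 = 1.22:1


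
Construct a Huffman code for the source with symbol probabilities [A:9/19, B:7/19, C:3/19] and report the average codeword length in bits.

Huffman tree construction:
Combine smallest probabilities repeatedly
Resulting codes:
  A: 0 (length 1)
  B: 11 (length 2)
  C: 10 (length 2)
Average length = Σ p(s) × length(s) = 1.5263 bits


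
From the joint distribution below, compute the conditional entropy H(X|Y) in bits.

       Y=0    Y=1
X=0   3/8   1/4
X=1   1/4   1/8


H(X|Y) = Σ_y p(y) H(X|Y=y)
  p(Y=0) = 5/8, H(X|Y=0) = 0.9710
  p(Y=1) = 3/8, H(X|Y=1) = 0.9183
H(X|Y) = 0.6250×0.9710 + 0.3750×0.9183 = 0.9512 bits


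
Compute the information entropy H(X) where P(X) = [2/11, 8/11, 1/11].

H(X) = -Σ p(x) log₂ p(x)
  -2/11 × log₂(2/11) = 0.4472
  -8/11 × log₂(8/11) = 0.3341
  -1/11 × log₂(1/11) = 0.3145
H(X) = 1.0958 bits


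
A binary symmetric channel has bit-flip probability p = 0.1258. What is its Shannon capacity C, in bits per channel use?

For BSC with error probability p:
C = 1 - H(p) where H(p) is binary entropy
H(0.1258) = -0.1258 × log₂(0.1258) - 0.8742 × log₂(0.8742)
H(p) = 0.5458
C = 1 - 0.5458 = 0.4542 bits/use


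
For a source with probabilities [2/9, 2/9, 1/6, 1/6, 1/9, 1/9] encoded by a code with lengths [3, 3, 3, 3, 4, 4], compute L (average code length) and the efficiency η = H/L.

Average length L = Σ p_i × l_i = 3.2222 bits
Entropy H = 2.5305 bits
Efficiency η = H/L × 100% = 78.53%


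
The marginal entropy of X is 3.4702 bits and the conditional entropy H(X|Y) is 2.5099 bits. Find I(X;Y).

I(X;Y) = H(X) - H(X|Y)
I(X;Y) = 3.4702 - 2.5099 = 0.9603 bits


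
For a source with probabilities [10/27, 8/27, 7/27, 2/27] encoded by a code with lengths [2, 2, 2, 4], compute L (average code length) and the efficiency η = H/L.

Average length L = Σ p_i × l_i = 2.1481 bits
Entropy H = 1.8337 bits
Efficiency η = H/L × 100% = 85.36%


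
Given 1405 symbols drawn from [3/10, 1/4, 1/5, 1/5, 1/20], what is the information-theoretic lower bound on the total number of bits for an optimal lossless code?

Entropy H = 2.1660 bits/symbol
Minimum bits = H × n = 2.1660 × 1405
= 3043.17 bits


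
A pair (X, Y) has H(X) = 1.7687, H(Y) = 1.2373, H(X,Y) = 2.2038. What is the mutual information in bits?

I(X;Y) = H(X) + H(Y) - H(X,Y)
I(X;Y) = 1.7687 + 1.2373 - 2.2038 = 0.8022 bits


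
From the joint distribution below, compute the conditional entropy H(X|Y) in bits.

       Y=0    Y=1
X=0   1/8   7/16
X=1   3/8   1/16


H(X|Y) = Σ_y p(y) H(X|Y=y)
  p(Y=0) = 1/2, H(X|Y=0) = 0.8113
  p(Y=1) = 1/2, H(X|Y=1) = 0.5436
H(X|Y) = 0.5000×0.8113 + 0.5000×0.5436 = 0.6774 bits


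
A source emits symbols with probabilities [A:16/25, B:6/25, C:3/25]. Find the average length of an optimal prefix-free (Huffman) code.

Huffman tree construction:
Combine smallest probabilities repeatedly
Resulting codes:
  A: 1 (length 1)
  B: 01 (length 2)
  C: 00 (length 2)
Average length = Σ p(s) × length(s) = 1.3600 bits


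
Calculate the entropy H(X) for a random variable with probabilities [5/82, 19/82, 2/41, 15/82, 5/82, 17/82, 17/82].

H(X) = -Σ p(x) log₂ p(x)
  -5/82 × log₂(5/82) = 0.2461
  -19/82 × log₂(19/82) = 0.4888
  -2/41 × log₂(2/41) = 0.2126
  -15/82 × log₂(15/82) = 0.4483
  -5/82 × log₂(5/82) = 0.2461
  -17/82 × log₂(17/82) = 0.4706
  -17/82 × log₂(17/82) = 0.4706
H(X) = 2.5831 bits


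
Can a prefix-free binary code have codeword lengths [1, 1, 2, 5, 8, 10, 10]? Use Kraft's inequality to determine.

Kraft inequality: Σ 2^(-l_i) ≤ 1 for prefix-free code
Calculating: 2^(-1) + 2^(-1) + 2^(-2) + 2^(-5) + 2^(-8) + 2^(-10) + 2^(-10)
= 0.5 + 0.5 + 0.25 + 0.03125 + 0.00390625 + 0.0009765625 + 0.0009765625
= 1.2871
Since 1.2871 > 1, prefix-free code does not exist


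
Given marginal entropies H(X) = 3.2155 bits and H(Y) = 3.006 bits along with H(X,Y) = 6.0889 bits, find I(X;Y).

I(X;Y) = H(X) + H(Y) - H(X,Y)
I(X;Y) = 3.2155 + 3.006 - 6.0889 = 0.1326 bits


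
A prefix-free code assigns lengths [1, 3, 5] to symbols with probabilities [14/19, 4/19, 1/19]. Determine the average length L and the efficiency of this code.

Average length L = Σ p_i × l_i = 1.6316 bits
Entropy H = 1.0215 bits
Efficiency η = H/L × 100% = 62.61%


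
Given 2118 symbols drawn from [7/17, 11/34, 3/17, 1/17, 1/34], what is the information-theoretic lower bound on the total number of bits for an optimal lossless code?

Entropy H = 1.8855 bits/symbol
Minimum bits = H × n = 1.8855 × 2118
= 3993.50 bits


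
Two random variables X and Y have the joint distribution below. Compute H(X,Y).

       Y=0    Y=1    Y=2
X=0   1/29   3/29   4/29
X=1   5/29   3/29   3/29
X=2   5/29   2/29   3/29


H(X,Y) = -Σ p(x,y) log₂ p(x,y)
  p(0,0)=1/29: -0.0345 × log₂(0.0345) = 0.1675
  p(0,1)=3/29: -0.1034 × log₂(0.1034) = 0.3386
  p(0,2)=4/29: -0.1379 × log₂(0.1379) = 0.3942
  p(1,0)=5/29: -0.1724 × log₂(0.1724) = 0.4373
  p(1,1)=3/29: -0.1034 × log₂(0.1034) = 0.3386
  p(1,2)=3/29: -0.1034 × log₂(0.1034) = 0.3386
  p(2,0)=5/29: -0.1724 × log₂(0.1724) = 0.4373
  p(2,1)=2/29: -0.0690 × log₂(0.0690) = 0.2661
  p(2,2)=3/29: -0.1034 × log₂(0.1034) = 0.3386
H(X,Y) = 3.0566 bits


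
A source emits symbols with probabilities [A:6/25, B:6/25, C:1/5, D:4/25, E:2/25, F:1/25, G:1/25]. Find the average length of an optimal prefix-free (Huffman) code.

Huffman tree construction:
Combine smallest probabilities repeatedly
Resulting codes:
  A: 01 (length 2)
  B: 10 (length 2)
  C: 00 (length 2)
  D: 110 (length 3)
  E: 1110 (length 4)
  F: 11110 (length 5)
  G: 11111 (length 5)
Average length = Σ p(s) × length(s) = 2.5600 bits


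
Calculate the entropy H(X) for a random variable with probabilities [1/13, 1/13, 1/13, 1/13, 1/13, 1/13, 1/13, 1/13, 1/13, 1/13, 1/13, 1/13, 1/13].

H(X) = -Σ p(x) log₂ p(x)
  -1/13 × log₂(1/13) = 0.2846
  -1/13 × log₂(1/13) = 0.2846
  -1/13 × log₂(1/13) = 0.2846
  -1/13 × log₂(1/13) = 0.2846
  -1/13 × log₂(1/13) = 0.2846
  -1/13 × log₂(1/13) = 0.2846
  -1/13 × log₂(1/13) = 0.2846
  -1/13 × log₂(1/13) = 0.2846
  -1/13 × log₂(1/13) = 0.2846
  -1/13 × log₂(1/13) = 0.2846
  -1/13 × log₂(1/13) = 0.2846
  -1/13 × log₂(1/13) = 0.2846
  -1/13 × log₂(1/13) = 0.2846
H(X) = 3.7004 bits


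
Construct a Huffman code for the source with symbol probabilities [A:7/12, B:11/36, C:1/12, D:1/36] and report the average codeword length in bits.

Huffman tree construction:
Combine smallest probabilities repeatedly
Resulting codes:
  A: 1 (length 1)
  B: 01 (length 2)
  C: 001 (length 3)
  D: 000 (length 3)
Average length = Σ p(s) × length(s) = 1.5278 bits


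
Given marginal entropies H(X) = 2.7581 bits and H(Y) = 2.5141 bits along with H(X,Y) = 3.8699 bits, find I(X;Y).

I(X;Y) = H(X) + H(Y) - H(X,Y)
I(X;Y) = 2.7581 + 2.5141 - 3.8699 = 1.4023 bits


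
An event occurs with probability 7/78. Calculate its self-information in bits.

Information content I(x) = -log₂(p(x))
I = -log₂(7/78) = -log₂(0.0897)
I = 3.4780 bits


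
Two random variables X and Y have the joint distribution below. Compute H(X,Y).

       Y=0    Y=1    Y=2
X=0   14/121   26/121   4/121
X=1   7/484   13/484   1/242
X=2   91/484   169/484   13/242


H(X,Y) = -Σ p(x,y) log₂ p(x,y)
  p(0,0)=14/121: -0.1157 × log₂(0.1157) = 0.3600
  p(0,1)=26/121: -0.2149 × log₂(0.2149) = 0.4767
  p(0,2)=4/121: -0.0331 × log₂(0.0331) = 0.1626
  p(1,0)=7/484: -0.0145 × log₂(0.0145) = 0.0884
  p(1,1)=13/484: -0.0269 × log₂(0.0269) = 0.1402
  p(1,2)=1/242: -0.0041 × log₂(0.0041) = 0.0327
  p(2,0)=91/484: -0.1880 × log₂(0.1880) = 0.4533
  p(2,1)=169/484: -0.3492 × log₂(0.3492) = 0.5300
  p(2,2)=13/242: -0.0537 × log₂(0.0537) = 0.2266
H(X,Y) = 2.4705 bits


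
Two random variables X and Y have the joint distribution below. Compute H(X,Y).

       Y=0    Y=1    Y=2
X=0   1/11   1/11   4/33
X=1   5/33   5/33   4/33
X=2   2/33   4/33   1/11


H(X,Y) = -Σ p(x,y) log₂ p(x,y)
  p(0,0)=1/11: -0.0909 × log₂(0.0909) = 0.3145
  p(0,1)=1/11: -0.0909 × log₂(0.0909) = 0.3145
  p(0,2)=4/33: -0.1212 × log₂(0.1212) = 0.3690
  p(1,0)=5/33: -0.1515 × log₂(0.1515) = 0.4125
  p(1,1)=5/33: -0.1515 × log₂(0.1515) = 0.4125
  p(1,2)=4/33: -0.1212 × log₂(0.1212) = 0.3690
  p(2,0)=2/33: -0.0606 × log₂(0.0606) = 0.2451
  p(2,1)=4/33: -0.1212 × log₂(0.1212) = 0.3690
  p(2,2)=1/11: -0.0909 × log₂(0.0909) = 0.3145
H(X,Y) = 3.1206 bits


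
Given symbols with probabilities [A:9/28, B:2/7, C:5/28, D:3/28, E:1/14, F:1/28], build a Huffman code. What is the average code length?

Huffman tree construction:
Combine smallest probabilities repeatedly
Resulting codes:
  A: 11 (length 2)
  B: 10 (length 2)
  C: 00 (length 2)
  D: 010 (length 3)
  E: 0111 (length 4)
  F: 0110 (length 4)
Average length = Σ p(s) × length(s) = 2.3214 bits


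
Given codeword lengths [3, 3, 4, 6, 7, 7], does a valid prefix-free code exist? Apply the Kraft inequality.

Kraft inequality: Σ 2^(-l_i) ≤ 1 for prefix-free code
Calculating: 2^(-3) + 2^(-3) + 2^(-4) + 2^(-6) + 2^(-7) + 2^(-7)
= 0.125 + 0.125 + 0.0625 + 0.015625 + 0.0078125 + 0.0078125
= 0.3438
Since 0.3438 ≤ 1, prefix-free code exists


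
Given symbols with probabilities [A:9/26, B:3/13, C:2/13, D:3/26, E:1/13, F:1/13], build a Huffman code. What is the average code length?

Huffman tree construction:
Combine smallest probabilities repeatedly
Resulting codes:
  A: 11 (length 2)
  B: 01 (length 2)
  C: 101 (length 3)
  D: 100 (length 3)
  E: 000 (length 3)
  F: 001 (length 3)
Average length = Σ p(s) × length(s) = 2.4231 bits
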